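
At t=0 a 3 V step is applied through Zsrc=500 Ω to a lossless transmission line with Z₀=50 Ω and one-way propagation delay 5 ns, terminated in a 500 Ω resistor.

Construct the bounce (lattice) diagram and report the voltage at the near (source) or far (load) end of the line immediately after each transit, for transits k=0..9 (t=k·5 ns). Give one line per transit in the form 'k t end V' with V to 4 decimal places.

Γ_L=0.818182, Γ_S=0.818182; launch V₁=3·50/550=0.272727
k=0 src: V=0.2727
k=1 load: inc=0.272727, refl=0.272727·0.818182=0.2231; V=0.000000+0.272727+0.223140=0.4959
k=2 src: inc=0.223140, refl=0.223140·0.818182=0.1826; V=0.272727+0.223140+0.182569=0.6784
k=3 load: inc=0.182569, refl=0.182569·0.818182=0.1494; V=0.495868+0.182569+0.149375=0.8278
k=4 src: inc=0.149375, refl=0.149375·0.818182=0.1222; V=0.678437+0.149375+0.122216=0.9500
k=5 load: inc=0.122216, refl=0.122216·0.818182=0.1000; V=0.827812+0.122216+0.099995=1.0500
k=6 src: inc=0.099995, refl=0.099995·0.818182=0.0818; V=0.950028+0.099995+0.081814=1.1318
k=7 load: inc=0.081814, refl=0.081814·0.818182=0.0669; V=1.050023+0.081814+0.066939=1.1988
k=8 src: inc=0.066939, refl=0.066939·0.818182=0.0548; V=1.131837+0.066939+0.054768=1.2535
k=9 load: inc=0.054768, refl=0.054768·0.818182=0.0448; V=1.198776+0.054768+0.044810=1.2984

0 0 source 0.2727
1 5 load 0.4959
2 10 source 0.6784
3 15 load 0.8278
4 20 source 0.9500
5 25 load 1.0500
6 30 source 1.1318
7 35 load 1.1988
8 40 source 1.2535
9 45 load 1.2984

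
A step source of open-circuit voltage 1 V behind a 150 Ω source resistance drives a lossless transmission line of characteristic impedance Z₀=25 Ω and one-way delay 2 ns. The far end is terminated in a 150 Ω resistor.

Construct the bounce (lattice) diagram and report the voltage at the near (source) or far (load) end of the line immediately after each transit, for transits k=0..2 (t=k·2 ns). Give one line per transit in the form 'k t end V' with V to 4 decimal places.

0 0 source 0.1429
1 2 load 0.2449
2 4 source 0.3178

Γ_L=0.714286, Γ_S=0.714286; launch V₁=1·25/175=0.142857
k=0 src: V=0.1429
k=1 load: inc=0.142857, refl=0.142857·0.714286=0.1020; V=0.000000+0.142857+0.102041=0.2449
k=2 src: inc=0.102041, refl=0.102041·0.714286=0.0729; V=0.142857+0.102041+0.072886=0.3178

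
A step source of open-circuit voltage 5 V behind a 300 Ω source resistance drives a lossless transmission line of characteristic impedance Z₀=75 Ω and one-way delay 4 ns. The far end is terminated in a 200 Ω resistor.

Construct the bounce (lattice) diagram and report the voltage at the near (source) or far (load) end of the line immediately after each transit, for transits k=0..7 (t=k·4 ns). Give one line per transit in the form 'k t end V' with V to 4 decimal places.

Γ_L=0.454545, Γ_S=0.600000; launch V₁=5·75/375=1.000000
k=0 src: V=1.0000
k=1 load: inc=1.000000, refl=1.000000·0.454545=0.4545; V=0.000000+1.000000+0.454545=1.4545
k=2 src: inc=0.454545, refl=0.454545·0.600000=0.2727; V=1.000000+0.454545+0.272727=1.7273
k=3 load: inc=0.272727, refl=0.272727·0.454545=0.1240; V=1.454545+0.272727+0.123967=1.8512
k=4 src: inc=0.123967, refl=0.123967·0.600000=0.0744; V=1.727273+0.123967+0.074380=1.9256
k=5 load: inc=0.074380, refl=0.074380·0.454545=0.0338; V=1.851240+0.074380+0.033809=1.9594
k=6 src: inc=0.033809, refl=0.033809·0.600000=0.0203; V=1.925620+0.033809+0.020285=1.9797
k=7 load: inc=0.020285, refl=0.020285·0.454545=0.0092; V=1.959429+0.020285+0.009221=1.9889

0 0 source 1.0000
1 4 load 1.4545
2 8 source 1.7273
3 12 load 1.8512
4 16 source 1.9256
5 20 load 1.9594
6 24 source 1.9797
7 28 load 1.9889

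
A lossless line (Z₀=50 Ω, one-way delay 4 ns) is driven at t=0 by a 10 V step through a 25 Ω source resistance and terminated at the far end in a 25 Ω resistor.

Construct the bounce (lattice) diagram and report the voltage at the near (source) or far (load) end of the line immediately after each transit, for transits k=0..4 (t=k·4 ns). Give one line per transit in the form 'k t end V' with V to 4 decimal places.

Γ_L=-0.333333, Γ_S=-0.333333; launch V₁=10·50/75=6.666667
k=0 src: V=6.6667
k=1 load: inc=6.666667, refl=6.666667·-0.333333=-2.2222; V=0.000000+6.666667+-2.222222=4.4444
k=2 src: inc=-2.222222, refl=-2.222222·-0.333333=0.7407; V=6.666667+-2.222222+0.740741=5.1852
k=3 load: inc=0.740741, refl=0.740741·-0.333333=-0.2469; V=4.444444+0.740741+-0.246914=4.9383
k=4 src: inc=-0.246914, refl=-0.246914·-0.333333=0.0823; V=5.185185+-0.246914+0.082305=5.0206

0 0 source 6.6667
1 4 load 4.4444
2 8 source 5.1852
3 12 load 4.9383
4 16 source 5.0206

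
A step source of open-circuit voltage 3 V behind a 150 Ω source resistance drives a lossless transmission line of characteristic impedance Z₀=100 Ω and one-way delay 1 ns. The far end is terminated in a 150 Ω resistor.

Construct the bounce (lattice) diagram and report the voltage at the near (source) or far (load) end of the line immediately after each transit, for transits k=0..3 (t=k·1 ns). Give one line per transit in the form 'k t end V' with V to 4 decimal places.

0 0 source 1.2000
1 1 load 1.4400
2 2 source 1.4880
3 3 load 1.4976

Γ_L=0.200000, Γ_S=0.200000; launch V₁=3·100/250=1.200000
k=0 src: V=1.2000
k=1 load: inc=1.200000, refl=1.200000·0.200000=0.2400; V=0.000000+1.200000+0.240000=1.4400
k=2 src: inc=0.240000, refl=0.240000·0.200000=0.0480; V=1.200000+0.240000+0.048000=1.4880
k=3 load: inc=0.048000, refl=0.048000·0.200000=0.0096; V=1.440000+0.048000+0.009600=1.4976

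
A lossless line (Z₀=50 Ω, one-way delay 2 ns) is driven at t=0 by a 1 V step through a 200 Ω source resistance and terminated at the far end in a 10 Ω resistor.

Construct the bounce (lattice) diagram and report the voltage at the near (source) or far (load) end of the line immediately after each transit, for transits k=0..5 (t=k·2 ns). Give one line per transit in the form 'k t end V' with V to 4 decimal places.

Γ_L=-0.666667, Γ_S=0.600000; launch V₁=1·50/250=0.200000
k=0 src: V=0.2000
k=1 load: inc=0.200000, refl=0.200000·-0.666667=-0.1333; V=0.000000+0.200000+-0.133333=0.0667
k=2 src: inc=-0.133333, refl=-0.133333·0.600000=-0.0800; V=0.200000+-0.133333+-0.080000=-0.0133
k=3 load: inc=-0.080000, refl=-0.080000·-0.666667=0.0533; V=0.066667+-0.080000+0.053333=0.0400
k=4 src: inc=0.053333, refl=0.053333·0.600000=0.0320; V=-0.013333+0.053333+0.032000=0.0720
k=5 load: inc=0.032000, refl=0.032000·-0.666667=-0.0213; V=0.040000+0.032000+-0.021333=0.0507

0 0 source 0.2000
1 2 load 0.0667
2 4 source -0.0133
3 6 load 0.0400
4 8 source 0.0720
5 10 load 0.0507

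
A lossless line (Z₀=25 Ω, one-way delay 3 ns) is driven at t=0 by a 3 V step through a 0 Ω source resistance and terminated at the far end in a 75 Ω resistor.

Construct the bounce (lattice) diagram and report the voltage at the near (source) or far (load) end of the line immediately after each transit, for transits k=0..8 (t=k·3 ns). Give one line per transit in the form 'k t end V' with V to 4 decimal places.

Γ_L=0.500000, Γ_S=-1.000000; launch V₁=3·25/25=3.000000
k=0 src: V=3.0000
k=1 load: inc=3.000000, refl=3.000000·0.500000=1.5000; V=0.000000+3.000000+1.500000=4.5000
k=2 src: inc=1.500000, refl=1.500000·-1.000000=-1.5000; V=3.000000+1.500000+-1.500000=3.0000
k=3 load: inc=-1.500000, refl=-1.500000·0.500000=-0.7500; V=4.500000+-1.500000+-0.750000=2.2500
k=4 src: inc=-0.750000, refl=-0.750000·-1.000000=0.7500; V=3.000000+-0.750000+0.750000=3.0000
k=5 load: inc=0.750000, refl=0.750000·0.500000=0.3750; V=2.250000+0.750000+0.375000=3.3750
k=6 src: inc=0.375000, refl=0.375000·-1.000000=-0.3750; V=3.000000+0.375000+-0.375000=3.0000
k=7 load: inc=-0.375000, refl=-0.375000·0.500000=-0.1875; V=3.375000+-0.375000+-0.187500=2.8125
k=8 src: inc=-0.187500, refl=-0.187500·-1.000000=0.1875; V=3.000000+-0.187500+0.187500=3.0000

0 0 source 3.0000
1 3 load 4.5000
2 6 source 3.0000
3 9 load 2.2500
4 12 source 3.0000
5 15 load 3.3750
6 18 source 3.0000
7 21 load 2.8125
8 24 source 3.0000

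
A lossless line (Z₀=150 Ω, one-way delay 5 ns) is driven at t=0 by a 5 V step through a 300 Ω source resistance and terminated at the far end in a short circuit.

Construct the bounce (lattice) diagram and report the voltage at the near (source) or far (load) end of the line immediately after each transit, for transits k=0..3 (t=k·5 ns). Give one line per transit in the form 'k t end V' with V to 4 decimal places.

0 0 source 1.6667
1 5 load 0.0000
2 10 source -0.5556
3 15 load 0.0000

Γ_L=-1.000000, Γ_S=0.333333; launch V₁=5·150/450=1.666667
k=0 src: V=1.6667
k=1 load: inc=1.666667, refl=1.666667·-1.000000=-1.6667; V=0.000000+1.666667+-1.666667=0.0000
k=2 src: inc=-1.666667, refl=-1.666667·0.333333=-0.5556; V=1.666667+-1.666667+-0.555556=-0.5556
k=3 load: inc=-0.555556, refl=-0.555556·-1.000000=0.5556; V=0.000000+-0.555556+0.555556=0.0000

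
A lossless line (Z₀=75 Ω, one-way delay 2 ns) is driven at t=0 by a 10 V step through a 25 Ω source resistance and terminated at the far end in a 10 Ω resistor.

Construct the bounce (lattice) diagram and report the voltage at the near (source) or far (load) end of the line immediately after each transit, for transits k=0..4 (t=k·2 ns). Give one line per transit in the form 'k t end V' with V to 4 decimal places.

Γ_L=-0.764706, Γ_S=-0.500000; launch V₁=10·75/100=7.500000
k=0 src: V=7.5000
k=1 load: inc=7.500000, refl=7.500000·-0.764706=-5.7353; V=0.000000+7.500000+-5.735294=1.7647
k=2 src: inc=-5.735294, refl=-5.735294·-0.500000=2.8676; V=7.500000+-5.735294+2.867647=4.6324
k=3 load: inc=2.867647, refl=2.867647·-0.764706=-2.1929; V=1.764706+2.867647+-2.192907=2.4394
k=4 src: inc=-2.192907, refl=-2.192907·-0.500000=1.0965; V=4.632353+-2.192907+1.096453=3.5359

0 0 source 7.5000
1 2 load 1.7647
2 4 source 4.6324
3 6 load 2.4394
4 8 source 3.5359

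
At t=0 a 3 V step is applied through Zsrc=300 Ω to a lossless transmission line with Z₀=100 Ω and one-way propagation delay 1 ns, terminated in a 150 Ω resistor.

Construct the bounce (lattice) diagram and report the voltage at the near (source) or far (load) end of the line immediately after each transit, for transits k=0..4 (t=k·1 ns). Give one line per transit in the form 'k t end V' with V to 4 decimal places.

Γ_L=0.200000, Γ_S=0.500000; launch V₁=3·100/400=0.750000
k=0 src: V=0.7500
k=1 load: inc=0.750000, refl=0.750000·0.200000=0.1500; V=0.000000+0.750000+0.150000=0.9000
k=2 src: inc=0.150000, refl=0.150000·0.500000=0.0750; V=0.750000+0.150000+0.075000=0.9750
k=3 load: inc=0.075000, refl=0.075000·0.200000=0.0150; V=0.900000+0.075000+0.015000=0.9900
k=4 src: inc=0.015000, refl=0.015000·0.500000=0.0075; V=0.975000+0.015000+0.007500=0.9975

0 0 source 0.7500
1 1 load 0.9000
2 2 source 0.9750
3 3 load 0.9900
4 4 source 0.9975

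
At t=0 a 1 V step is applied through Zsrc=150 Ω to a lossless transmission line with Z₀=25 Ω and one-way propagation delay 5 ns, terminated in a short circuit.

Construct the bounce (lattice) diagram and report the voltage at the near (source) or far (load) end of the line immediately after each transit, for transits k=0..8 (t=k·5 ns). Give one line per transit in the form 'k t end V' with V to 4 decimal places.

Γ_L=-1.000000, Γ_S=0.714286; launch V₁=1·25/175=0.142857
k=0 src: V=0.1429
k=1 load: inc=0.142857, refl=0.142857·-1.000000=-0.1429; V=0.000000+0.142857+-0.142857=0.0000
k=2 src: inc=-0.142857, refl=-0.142857·0.714286=-0.1020; V=0.142857+-0.142857+-0.102041=-0.1020
k=3 load: inc=-0.102041, refl=-0.102041·-1.000000=0.1020; V=0.000000+-0.102041+0.102041=0.0000
k=4 src: inc=0.102041, refl=0.102041·0.714286=0.0729; V=-0.102041+0.102041+0.072886=0.0729
k=5 load: inc=0.072886, refl=0.072886·-1.000000=-0.0729; V=0.000000+0.072886+-0.072886=0.0000
k=6 src: inc=-0.072886, refl=-0.072886·0.714286=-0.0521; V=0.072886+-0.072886+-0.052062=-0.0521
k=7 load: inc=-0.052062, refl=-0.052062·-1.000000=0.0521; V=0.000000+-0.052062+0.052062=0.0000
k=8 src: inc=0.052062, refl=0.052062·0.714286=0.0372; V=-0.052062+0.052062+0.037187=0.0372

0 0 source 0.1429
1 5 load 0.0000
2 10 source -0.1020
3 15 load 0.0000
4 20 source 0.0729
5 25 load 0.0000
6 30 source -0.0521
7 35 load 0.0000
8 40 source 0.0372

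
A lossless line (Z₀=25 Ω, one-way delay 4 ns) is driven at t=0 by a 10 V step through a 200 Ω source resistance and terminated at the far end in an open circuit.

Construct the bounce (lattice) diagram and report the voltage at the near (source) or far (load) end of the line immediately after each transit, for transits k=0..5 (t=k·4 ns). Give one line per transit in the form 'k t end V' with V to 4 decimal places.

Γ_L=1.000000, Γ_S=0.777778; launch V₁=10·25/225=1.111111
k=0 src: V=1.1111
k=1 load: inc=1.111111, refl=1.111111·1.000000=1.1111; V=0.000000+1.111111+1.111111=2.2222
k=2 src: inc=1.111111, refl=1.111111·0.777778=0.8642; V=1.111111+1.111111+0.864198=3.0864
k=3 load: inc=0.864198, refl=0.864198·1.000000=0.8642; V=2.222222+0.864198+0.864198=3.9506
k=4 src: inc=0.864198, refl=0.864198·0.777778=0.6722; V=3.086420+0.864198+0.672154=4.6228
k=5 load: inc=0.672154, refl=0.672154·1.000000=0.6722; V=3.950617+0.672154+0.672154=5.2949

0 0 source 1.1111
1 4 load 2.2222
2 8 source 3.0864
3 12 load 3.9506
4 16 source 4.6228
5 20 load 5.2949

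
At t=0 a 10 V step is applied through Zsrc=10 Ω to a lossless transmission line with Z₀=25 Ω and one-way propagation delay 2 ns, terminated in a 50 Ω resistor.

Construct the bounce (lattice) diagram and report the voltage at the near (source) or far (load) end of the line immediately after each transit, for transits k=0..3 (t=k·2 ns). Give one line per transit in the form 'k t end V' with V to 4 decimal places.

0 0 source 7.1429
1 2 load 9.5238
2 4 source 8.5034
3 6 load 8.1633

Γ_L=0.333333, Γ_S=-0.428571; launch V₁=10·25/35=7.142857
k=0 src: V=7.1429
k=1 load: inc=7.142857, refl=7.142857·0.333333=2.3810; V=0.000000+7.142857+2.380952=9.5238
k=2 src: inc=2.380952, refl=2.380952·-0.428571=-1.0204; V=7.142857+2.380952+-1.020408=8.5034
k=3 load: inc=-1.020408, refl=-1.020408·0.333333=-0.3401; V=9.523810+-1.020408+-0.340136=8.1633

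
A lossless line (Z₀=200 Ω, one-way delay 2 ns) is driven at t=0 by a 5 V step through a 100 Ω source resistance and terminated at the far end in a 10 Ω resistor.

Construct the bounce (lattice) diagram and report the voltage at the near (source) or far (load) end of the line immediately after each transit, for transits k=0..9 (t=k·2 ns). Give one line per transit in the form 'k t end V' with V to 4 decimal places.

0 0 source 3.3333
1 2 load 0.3175
2 4 source 1.3228
3 6 load 0.4132
4 8 source 0.7164
5 10 load 0.4421
6 12 source 0.5335
7 14 load 0.4508
8 16 source 0.4784
9 18 load 0.4534

Γ_L=-0.904762, Γ_S=-0.333333; launch V₁=5·200/300=3.333333
k=0 src: V=3.3333
k=1 load: inc=3.333333, refl=3.333333·-0.904762=-3.0159; V=0.000000+3.333333+-3.015873=0.3175
k=2 src: inc=-3.015873, refl=-3.015873·-0.333333=1.0053; V=3.333333+-3.015873+1.005291=1.3228
k=3 load: inc=1.005291, refl=1.005291·-0.904762=-0.9095; V=0.317460+1.005291+-0.909549=0.4132
k=4 src: inc=-0.909549, refl=-0.909549·-0.333333=0.3032; V=1.322751+-0.909549+0.303183=0.7164
k=5 load: inc=0.303183, refl=0.303183·-0.904762=-0.2743; V=0.413202+0.303183+-0.274308=0.4421
k=6 src: inc=-0.274308, refl=-0.274308·-0.333333=0.0914; V=0.716385+-0.274308+0.091436=0.5335
k=7 load: inc=0.091436, refl=0.091436·-0.904762=-0.0827; V=0.442077+0.091436+-0.082728=0.4508
k=8 src: inc=-0.082728, refl=-0.082728·-0.333333=0.0276; V=0.533513+-0.082728+0.027576=0.4784
k=9 load: inc=0.027576, refl=0.027576·-0.904762=-0.0249; V=0.450785+0.027576+-0.024950=0.4534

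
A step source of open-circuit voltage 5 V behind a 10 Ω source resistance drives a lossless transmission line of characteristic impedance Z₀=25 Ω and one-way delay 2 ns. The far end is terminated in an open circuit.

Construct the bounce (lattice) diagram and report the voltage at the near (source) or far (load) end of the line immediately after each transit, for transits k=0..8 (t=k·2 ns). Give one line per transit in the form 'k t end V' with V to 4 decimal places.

Γ_L=1.000000, Γ_S=-0.428571; launch V₁=5·25/35=3.571429
k=0 src: V=3.5714
k=1 load: inc=3.571429, refl=3.571429·1.000000=3.5714; V=0.000000+3.571429+3.571429=7.1429
k=2 src: inc=3.571429, refl=3.571429·-0.428571=-1.5306; V=3.571429+3.571429+-1.530612=5.6122
k=3 load: inc=-1.530612, refl=-1.530612·1.000000=-1.5306; V=7.142857+-1.530612+-1.530612=4.0816
k=4 src: inc=-1.530612, refl=-1.530612·-0.428571=0.6560; V=5.612245+-1.530612+0.655977=4.7376
k=5 load: inc=0.655977, refl=0.655977·1.000000=0.6560; V=4.081633+0.655977+0.655977=5.3936
k=6 src: inc=0.655977, refl=0.655977·-0.428571=-0.2811; V=4.737609+0.655977+-0.281133=5.1125
k=7 load: inc=-0.281133, refl=-0.281133·1.000000=-0.2811; V=5.393586+-0.281133+-0.281133=4.8313
k=8 src: inc=-0.281133, refl=-0.281133·-0.428571=0.1205; V=5.112453+-0.281133+0.120486=4.9518

0 0 source 3.5714
1 2 load 7.1429
2 4 source 5.6122
3 6 load 4.0816
4 8 source 4.7376
5 10 load 5.3936
6 12 source 5.1125
7 14 load 4.8313
8 16 source 4.9518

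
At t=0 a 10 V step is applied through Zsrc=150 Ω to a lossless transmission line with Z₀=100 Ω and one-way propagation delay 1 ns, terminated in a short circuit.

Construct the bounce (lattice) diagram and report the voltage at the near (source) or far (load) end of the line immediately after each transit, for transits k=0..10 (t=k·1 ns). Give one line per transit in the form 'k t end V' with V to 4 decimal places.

Γ_L=-1.000000, Γ_S=0.200000; launch V₁=10·100/250=4.000000
k=0 src: V=4.0000
k=1 load: inc=4.000000, refl=4.000000·-1.000000=-4.0000; V=0.000000+4.000000+-4.000000=0.0000
k=2 src: inc=-4.000000, refl=-4.000000·0.200000=-0.8000; V=4.000000+-4.000000+-0.800000=-0.8000
k=3 load: inc=-0.800000, refl=-0.800000·-1.000000=0.8000; V=0.000000+-0.800000+0.800000=0.0000
k=4 src: inc=0.800000, refl=0.800000·0.200000=0.1600; V=-0.800000+0.800000+0.160000=0.1600
k=5 load: inc=0.160000, refl=0.160000·-1.000000=-0.1600; V=0.000000+0.160000+-0.160000=0.0000
k=6 src: inc=-0.160000, refl=-0.160000·0.200000=-0.0320; V=0.160000+-0.160000+-0.032000=-0.0320
k=7 load: inc=-0.032000, refl=-0.032000·-1.000000=0.0320; V=0.000000+-0.032000+0.032000=0.0000
k=8 src: inc=0.032000, refl=0.032000·0.200000=0.0064; V=-0.032000+0.032000+0.006400=0.0064
k=9 load: inc=0.006400, refl=0.006400·-1.000000=-0.0064; V=0.000000+0.006400+-0.006400=0.0000
k=10 src: inc=-0.006400, refl=-0.006400·0.200000=-0.0013; V=0.006400+-0.006400+-0.001280=-0.0013

0 0 source 4.0000
1 1 load 0.0000
2 2 source -0.8000
3 3 load 0.0000
4 4 source 0.1600
5 5 load 0.0000
6 6 source -0.0320
7 7 load 0.0000
8 8 source 0.0064
9 9 load 0.0000
10 10 source -0.0013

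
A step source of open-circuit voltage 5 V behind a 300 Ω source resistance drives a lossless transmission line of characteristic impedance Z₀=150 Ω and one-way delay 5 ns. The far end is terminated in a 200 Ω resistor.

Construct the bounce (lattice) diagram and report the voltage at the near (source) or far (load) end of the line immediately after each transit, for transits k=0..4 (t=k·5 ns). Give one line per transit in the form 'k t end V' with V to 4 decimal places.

Γ_L=0.142857, Γ_S=0.333333; launch V₁=5·150/450=1.666667
k=0 src: V=1.6667
k=1 load: inc=1.666667, refl=1.666667·0.142857=0.2381; V=0.000000+1.666667+0.238095=1.9048
k=2 src: inc=0.238095, refl=0.238095·0.333333=0.0794; V=1.666667+0.238095+0.079365=1.9841
k=3 load: inc=0.079365, refl=0.079365·0.142857=0.0113; V=1.904762+0.079365+0.011338=1.9955
k=4 src: inc=0.011338, refl=0.011338·0.333333=0.0038; V=1.984127+0.011338+0.003779=1.9992

0 0 source 1.6667
1 5 load 1.9048
2 10 source 1.9841
3 15 load 1.9955
4 20 source 1.9992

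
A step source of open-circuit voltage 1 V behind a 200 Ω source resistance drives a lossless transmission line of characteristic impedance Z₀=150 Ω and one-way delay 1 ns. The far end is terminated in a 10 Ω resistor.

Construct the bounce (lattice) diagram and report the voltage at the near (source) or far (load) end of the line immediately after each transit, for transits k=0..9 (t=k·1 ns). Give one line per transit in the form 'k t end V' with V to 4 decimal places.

Γ_L=-0.875000, Γ_S=0.142857; launch V₁=1·150/350=0.428571
k=0 src: V=0.4286
k=1 load: inc=0.428571, refl=0.428571·-0.875000=-0.3750; V=0.000000+0.428571+-0.375000=0.0536
k=2 src: inc=-0.375000, refl=-0.375000·0.142857=-0.0536; V=0.428571+-0.375000+-0.053571=0.0000
k=3 load: inc=-0.053571, refl=-0.053571·-0.875000=0.0469; V=0.053571+-0.053571+0.046875=0.0469
k=4 src: inc=0.046875, refl=0.046875·0.142857=0.0067; V=0.000000+0.046875+0.006696=0.0536
k=5 load: inc=0.006696, refl=0.006696·-0.875000=-0.0059; V=0.046875+0.006696+-0.005859=0.0477
k=6 src: inc=-0.005859, refl=-0.005859·0.142857=-0.0008; V=0.053571+-0.005859+-0.000837=0.0469
k=7 load: inc=-0.000837, refl=-0.000837·-0.875000=0.0007; V=0.047712+-0.000837+0.000732=0.0476
k=8 src: inc=0.000732, refl=0.000732·0.142857=0.0001; V=0.046875+0.000732+0.000105=0.0477
k=9 load: inc=0.000105, refl=0.000105·-0.875000=-0.0001; V=0.047607+0.000105+-0.000092=0.0476

0 0 source 0.4286
1 1 load 0.0536
2 2 source 0.0000
3 3 load 0.0469
4 4 source 0.0536
5 5 load 0.0477
6 6 source 0.0469
7 7 load 0.0476
8 8 source 0.0477
9 9 load 0.0476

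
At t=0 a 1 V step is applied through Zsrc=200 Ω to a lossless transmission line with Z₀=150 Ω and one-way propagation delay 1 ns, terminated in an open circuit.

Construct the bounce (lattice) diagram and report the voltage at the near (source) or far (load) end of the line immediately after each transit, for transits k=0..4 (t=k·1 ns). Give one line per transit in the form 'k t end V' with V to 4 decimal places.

0 0 source 0.4286
1 1 load 0.8571
2 2 source 0.9184
3 3 load 0.9796
4 4 source 0.9883

Γ_L=1.000000, Γ_S=0.142857; launch V₁=1·150/350=0.428571
k=0 src: V=0.4286
k=1 load: inc=0.428571, refl=0.428571·1.000000=0.4286; V=0.000000+0.428571+0.428571=0.8571
k=2 src: inc=0.428571, refl=0.428571·0.142857=0.0612; V=0.428571+0.428571+0.061224=0.9184
k=3 load: inc=0.061224, refl=0.061224·1.000000=0.0612; V=0.857143+0.061224+0.061224=0.9796
k=4 src: inc=0.061224, refl=0.061224·0.142857=0.0087; V=0.918367+0.061224+0.008746=0.9883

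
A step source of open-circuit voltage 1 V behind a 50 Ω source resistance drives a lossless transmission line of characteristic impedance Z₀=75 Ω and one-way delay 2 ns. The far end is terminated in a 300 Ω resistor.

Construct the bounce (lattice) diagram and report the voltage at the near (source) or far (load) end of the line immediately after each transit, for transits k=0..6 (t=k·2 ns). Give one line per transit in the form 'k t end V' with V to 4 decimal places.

Γ_L=0.600000, Γ_S=-0.200000; launch V₁=1·75/125=0.600000
k=0 src: V=0.6000
k=1 load: inc=0.600000, refl=0.600000·0.600000=0.3600; V=0.000000+0.600000+0.360000=0.9600
k=2 src: inc=0.360000, refl=0.360000·-0.200000=-0.0720; V=0.600000+0.360000+-0.072000=0.8880
k=3 load: inc=-0.072000, refl=-0.072000·0.600000=-0.0432; V=0.960000+-0.072000+-0.043200=0.8448
k=4 src: inc=-0.043200, refl=-0.043200·-0.200000=0.0086; V=0.888000+-0.043200+0.008640=0.8534
k=5 load: inc=0.008640, refl=0.008640·0.600000=0.0052; V=0.844800+0.008640+0.005184=0.8586
k=6 src: inc=0.005184, refl=0.005184·-0.200000=-0.0010; V=0.853440+0.005184+-0.001037=0.8576

0 0 source 0.6000
1 2 load 0.9600
2 4 source 0.8880
3 6 load 0.8448
4 8 source 0.8534
5 10 load 0.8586
6 12 source 0.8576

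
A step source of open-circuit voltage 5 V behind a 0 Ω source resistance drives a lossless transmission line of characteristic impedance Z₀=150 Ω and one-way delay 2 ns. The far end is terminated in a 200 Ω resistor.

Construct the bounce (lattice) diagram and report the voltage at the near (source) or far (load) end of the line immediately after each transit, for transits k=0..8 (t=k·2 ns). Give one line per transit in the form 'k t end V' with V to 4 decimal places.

Γ_L=0.142857, Γ_S=-1.000000; launch V₁=5·150/150=5.000000
k=0 src: V=5.0000
k=1 load: inc=5.000000, refl=5.000000·0.142857=0.7143; V=0.000000+5.000000+0.714286=5.7143
k=2 src: inc=0.714286, refl=0.714286·-1.000000=-0.7143; V=5.000000+0.714286+-0.714286=5.0000
k=3 load: inc=-0.714286, refl=-0.714286·0.142857=-0.1020; V=5.714286+-0.714286+-0.102041=4.8980
k=4 src: inc=-0.102041, refl=-0.102041·-1.000000=0.1020; V=5.000000+-0.102041+0.102041=5.0000
k=5 load: inc=0.102041, refl=0.102041·0.142857=0.0146; V=4.897959+0.102041+0.014577=5.0146
k=6 src: inc=0.014577, refl=0.014577·-1.000000=-0.0146; V=5.000000+0.014577+-0.014577=5.0000
k=7 load: inc=-0.014577, refl=-0.014577·0.142857=-0.0021; V=5.014577+-0.014577+-0.002082=4.9979
k=8 src: inc=-0.002082, refl=-0.002082·-1.000000=0.0021; V=5.000000+-0.002082+0.002082=5.0000

0 0 source 5.0000
1 2 load 5.7143
2 4 source 5.0000
3 6 load 4.8980
4 8 source 5.0000
5 10 load 5.0146
6 12 source 5.0000
7 14 load 4.9979
8 16 source 5.0000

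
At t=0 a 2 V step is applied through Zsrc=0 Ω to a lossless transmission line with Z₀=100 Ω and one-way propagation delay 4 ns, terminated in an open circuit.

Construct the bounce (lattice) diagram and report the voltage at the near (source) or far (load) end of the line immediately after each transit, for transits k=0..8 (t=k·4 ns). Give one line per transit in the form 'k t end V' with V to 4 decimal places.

0 0 source 2.0000
1 4 load 4.0000
2 8 source 2.0000
3 12 load 0.0000
4 16 source 2.0000
5 20 load 4.0000
6 24 source 2.0000
7 28 load 0.0000
8 32 source 2.0000

Γ_L=1.000000, Γ_S=-1.000000; launch V₁=2·100/100=2.000000
k=0 src: V=2.0000
k=1 load: inc=2.000000, refl=2.000000·1.000000=2.0000; V=0.000000+2.000000+2.000000=4.0000
k=2 src: inc=2.000000, refl=2.000000·-1.000000=-2.0000; V=2.000000+2.000000+-2.000000=2.0000
k=3 load: inc=-2.000000, refl=-2.000000·1.000000=-2.0000; V=4.000000+-2.000000+-2.000000=0.0000
k=4 src: inc=-2.000000, refl=-2.000000·-1.000000=2.0000; V=2.000000+-2.000000+2.000000=2.0000
k=5 load: inc=2.000000, refl=2.000000·1.000000=2.0000; V=0.000000+2.000000+2.000000=4.0000
k=6 src: inc=2.000000, refl=2.000000·-1.000000=-2.0000; V=2.000000+2.000000+-2.000000=2.0000
k=7 load: inc=-2.000000, refl=-2.000000·1.000000=-2.0000; V=4.000000+-2.000000+-2.000000=0.0000
k=8 src: inc=-2.000000, refl=-2.000000·-1.000000=2.0000; V=2.000000+-2.000000+2.000000=2.0000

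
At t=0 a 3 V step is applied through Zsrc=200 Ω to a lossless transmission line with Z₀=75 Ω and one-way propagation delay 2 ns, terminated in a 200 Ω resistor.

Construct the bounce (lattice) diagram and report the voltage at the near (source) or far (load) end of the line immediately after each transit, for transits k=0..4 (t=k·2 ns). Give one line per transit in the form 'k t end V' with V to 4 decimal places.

0 0 source 0.8182
1 2 load 1.1901
2 4 source 1.3591
3 6 load 1.4360
4 8 source 1.4709

Γ_L=0.454545, Γ_S=0.454545; launch V₁=3·75/275=0.818182
k=0 src: V=0.8182
k=1 load: inc=0.818182, refl=0.818182·0.454545=0.3719; V=0.000000+0.818182+0.371901=1.1901
k=2 src: inc=0.371901, refl=0.371901·0.454545=0.1690; V=0.818182+0.371901+0.169046=1.3591
k=3 load: inc=0.169046, refl=0.169046·0.454545=0.0768; V=1.190083+0.169046+0.076839=1.4360
k=4 src: inc=0.076839, refl=0.076839·0.454545=0.0349; V=1.359128+0.076839+0.034927=1.4709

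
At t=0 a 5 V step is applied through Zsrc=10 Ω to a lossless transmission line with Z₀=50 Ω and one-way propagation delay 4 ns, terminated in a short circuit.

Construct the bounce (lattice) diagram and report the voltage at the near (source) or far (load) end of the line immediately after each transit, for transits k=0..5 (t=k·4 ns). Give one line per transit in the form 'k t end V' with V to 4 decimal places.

Γ_L=-1.000000, Γ_S=-0.666667; launch V₁=5·50/60=4.166667
k=0 src: V=4.1667
k=1 load: inc=4.166667, refl=4.166667·-1.000000=-4.1667; V=0.000000+4.166667+-4.166667=0.0000
k=2 src: inc=-4.166667, refl=-4.166667·-0.666667=2.7778; V=4.166667+-4.166667+2.777778=2.7778
k=3 load: inc=2.777778, refl=2.777778·-1.000000=-2.7778; V=0.000000+2.777778+-2.777778=0.0000
k=4 src: inc=-2.777778, refl=-2.777778·-0.666667=1.8519; V=2.777778+-2.777778+1.851852=1.8519
k=5 load: inc=1.851852, refl=1.851852·-1.000000=-1.8519; V=0.000000+1.851852+-1.851852=0.0000

0 0 source 4.1667
1 4 load 0.0000
2 8 source 2.7778
3 12 load 0.0000
4 16 source 1.8519
5 20 load 0.0000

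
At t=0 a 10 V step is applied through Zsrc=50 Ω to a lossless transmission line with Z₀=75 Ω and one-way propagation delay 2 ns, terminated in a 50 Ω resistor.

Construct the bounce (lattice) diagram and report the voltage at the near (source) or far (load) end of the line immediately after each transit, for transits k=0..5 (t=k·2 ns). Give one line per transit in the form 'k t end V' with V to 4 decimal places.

0 0 source 6.0000
1 2 load 4.8000
2 4 source 5.0400
3 6 load 4.9920
4 8 source 5.0016
5 10 load 4.9997

Γ_L=-0.200000, Γ_S=-0.200000; launch V₁=10·75/125=6.000000
k=0 src: V=6.0000
k=1 load: inc=6.000000, refl=6.000000·-0.200000=-1.2000; V=0.000000+6.000000+-1.200000=4.8000
k=2 src: inc=-1.200000, refl=-1.200000·-0.200000=0.2400; V=6.000000+-1.200000+0.240000=5.0400
k=3 load: inc=0.240000, refl=0.240000·-0.200000=-0.0480; V=4.800000+0.240000+-0.048000=4.9920
k=4 src: inc=-0.048000, refl=-0.048000·-0.200000=0.0096; V=5.040000+-0.048000+0.009600=5.0016
k=5 load: inc=0.009600, refl=0.009600·-0.200000=-0.0019; V=4.992000+0.009600+-0.001920=4.9997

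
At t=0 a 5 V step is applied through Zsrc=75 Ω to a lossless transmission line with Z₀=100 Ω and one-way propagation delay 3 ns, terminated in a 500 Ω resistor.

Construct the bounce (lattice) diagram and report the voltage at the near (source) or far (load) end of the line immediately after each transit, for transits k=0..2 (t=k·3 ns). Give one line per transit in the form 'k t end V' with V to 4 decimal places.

Γ_L=0.666667, Γ_S=-0.142857; launch V₁=5·100/175=2.857143
k=0 src: V=2.8571
k=1 load: inc=2.857143, refl=2.857143·0.666667=1.9048; V=0.000000+2.857143+1.904762=4.7619
k=2 src: inc=1.904762, refl=1.904762·-0.142857=-0.2721; V=2.857143+1.904762+-0.272109=4.4898

0 0 source 2.8571
1 3 load 4.7619
2 6 source 4.4898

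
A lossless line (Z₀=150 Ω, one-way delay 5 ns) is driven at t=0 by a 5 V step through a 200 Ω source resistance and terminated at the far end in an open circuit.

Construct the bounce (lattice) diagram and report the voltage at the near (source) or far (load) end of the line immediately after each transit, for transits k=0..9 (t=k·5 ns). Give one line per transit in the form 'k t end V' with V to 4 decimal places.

Γ_L=1.000000, Γ_S=0.142857; launch V₁=5·150/350=2.142857
k=0 src: V=2.1429
k=1 load: inc=2.142857, refl=2.142857·1.000000=2.1429; V=0.000000+2.142857+2.142857=4.2857
k=2 src: inc=2.142857, refl=2.142857·0.142857=0.3061; V=2.142857+2.142857+0.306122=4.5918
k=3 load: inc=0.306122, refl=0.306122·1.000000=0.3061; V=4.285714+0.306122+0.306122=4.8980
k=4 src: inc=0.306122, refl=0.306122·0.142857=0.0437; V=4.591837+0.306122+0.043732=4.9417
k=5 load: inc=0.043732, refl=0.043732·1.000000=0.0437; V=4.897959+0.043732+0.043732=4.9854
k=6 src: inc=0.043732, refl=0.043732·0.142857=0.0062; V=4.941691+0.043732+0.006247=4.9917
k=7 load: inc=0.006247, refl=0.006247·1.000000=0.0062; V=4.985423+0.006247+0.006247=4.9979
k=8 src: inc=0.006247, refl=0.006247·0.142857=0.0009; V=4.991670+0.006247+0.000892=4.9988
k=9 load: inc=0.000892, refl=0.000892·1.000000=0.0009; V=4.997918+0.000892+0.000892=4.9997

0 0 source 2.1429
1 5 load 4.2857
2 10 source 4.5918
3 15 load 4.8980
4 20 source 4.9417
5 25 load 4.9854
6 30 source 4.9917
7 35 load 4.9979
8 40 source 4.9988
9 45 load 4.9997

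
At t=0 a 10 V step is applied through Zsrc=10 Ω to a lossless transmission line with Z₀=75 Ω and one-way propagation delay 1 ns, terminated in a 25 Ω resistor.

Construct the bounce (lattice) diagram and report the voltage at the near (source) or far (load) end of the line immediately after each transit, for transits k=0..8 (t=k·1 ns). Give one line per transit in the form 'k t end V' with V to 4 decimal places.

0 0 source 8.8235
1 1 load 4.4118
2 2 source 7.7855
3 3 load 6.0986
4 4 source 7.3886
5 5 load 6.7436
6 6 source 7.2368
7 7 load 6.9902
8 8 source 7.1788

Γ_L=-0.500000, Γ_S=-0.764706; launch V₁=10·75/85=8.823529
k=0 src: V=8.8235
k=1 load: inc=8.823529, refl=8.823529·-0.500000=-4.4118; V=0.000000+8.823529+-4.411765=4.4118
k=2 src: inc=-4.411765, refl=-4.411765·-0.764706=3.3737; V=8.823529+-4.411765+3.373702=7.7855
k=3 load: inc=3.373702, refl=3.373702·-0.500000=-1.6869; V=4.411765+3.373702+-1.686851=6.0986
k=4 src: inc=-1.686851, refl=-1.686851·-0.764706=1.2899; V=7.785467+-1.686851+1.289945=7.3886
k=5 load: inc=1.289945, refl=1.289945·-0.500000=-0.6450; V=6.098616+1.289945+-0.644973=6.7436
k=6 src: inc=-0.644973, refl=-0.644973·-0.764706=0.4932; V=7.388561+-0.644973+0.493214=7.2368
k=7 load: inc=0.493214, refl=0.493214·-0.500000=-0.2466; V=6.743588+0.493214+-0.246607=6.9902
k=8 src: inc=-0.246607, refl=-0.246607·-0.764706=0.1886; V=7.236803+-0.246607+0.188582=7.1788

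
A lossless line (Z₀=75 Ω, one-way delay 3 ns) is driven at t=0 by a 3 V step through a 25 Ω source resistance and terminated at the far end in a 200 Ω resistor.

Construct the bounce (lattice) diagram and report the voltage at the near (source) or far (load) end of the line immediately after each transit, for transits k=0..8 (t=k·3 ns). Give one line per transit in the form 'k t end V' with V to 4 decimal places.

Γ_L=0.454545, Γ_S=-0.500000; launch V₁=3·75/100=2.250000
k=0 src: V=2.2500
k=1 load: inc=2.250000, refl=2.250000·0.454545=1.0227; V=0.000000+2.250000+1.022727=3.2727
k=2 src: inc=1.022727, refl=1.022727·-0.500000=-0.5114; V=2.250000+1.022727+-0.511364=2.7614
k=3 load: inc=-0.511364, refl=-0.511364·0.454545=-0.2324; V=3.272727+-0.511364+-0.232438=2.5289
k=4 src: inc=-0.232438, refl=-0.232438·-0.500000=0.1162; V=2.761364+-0.232438+0.116219=2.6451
k=5 load: inc=0.116219, refl=0.116219·0.454545=0.0528; V=2.528926+0.116219+0.052827=2.6980
k=6 src: inc=0.052827, refl=0.052827·-0.500000=-0.0264; V=2.645145+0.052827+-0.026413=2.6716
k=7 load: inc=-0.026413, refl=-0.026413·0.454545=-0.0120; V=2.697971+-0.026413+-0.012006=2.6596
k=8 src: inc=-0.012006, refl=-0.012006·-0.500000=0.0060; V=2.671558+-0.012006+0.006003=2.6656

0 0 source 2.2500
1 3 load 3.2727
2 6 source 2.7614
3 9 load 2.5289
4 12 source 2.6451
5 15 load 2.6980
6 18 source 2.6716
7 21 load 2.6596
8 24 source 2.6656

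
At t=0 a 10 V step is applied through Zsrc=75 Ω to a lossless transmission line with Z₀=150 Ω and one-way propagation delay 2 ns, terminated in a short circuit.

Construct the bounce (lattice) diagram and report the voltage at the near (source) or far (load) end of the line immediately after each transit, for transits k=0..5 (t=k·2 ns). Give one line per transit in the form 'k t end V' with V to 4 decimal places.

Γ_L=-1.000000, Γ_S=-0.333333; launch V₁=10·150/225=6.666667
k=0 src: V=6.6667
k=1 load: inc=6.666667, refl=6.666667·-1.000000=-6.6667; V=0.000000+6.666667+-6.666667=0.0000
k=2 src: inc=-6.666667, refl=-6.666667·-0.333333=2.2222; V=6.666667+-6.666667+2.222222=2.2222
k=3 load: inc=2.222222, refl=2.222222·-1.000000=-2.2222; V=0.000000+2.222222+-2.222222=0.0000
k=4 src: inc=-2.222222, refl=-2.222222·-0.333333=0.7407; V=2.222222+-2.222222+0.740741=0.7407
k=5 load: inc=0.740741, refl=0.740741·-1.000000=-0.7407; V=0.000000+0.740741+-0.740741=0.0000

0 0 source 6.6667
1 2 load 0.0000
2 4 source 2.2222
3 6 load 0.0000
4 8 source 0.7407
5 10 load 0.0000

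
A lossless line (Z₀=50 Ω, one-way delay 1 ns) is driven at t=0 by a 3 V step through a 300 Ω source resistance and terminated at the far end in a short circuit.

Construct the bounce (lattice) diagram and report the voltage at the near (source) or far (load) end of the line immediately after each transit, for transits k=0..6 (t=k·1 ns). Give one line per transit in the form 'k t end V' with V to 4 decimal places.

Γ_L=-1.000000, Γ_S=0.714286; launch V₁=3·50/350=0.428571
k=0 src: V=0.4286
k=1 load: inc=0.428571, refl=0.428571·-1.000000=-0.4286; V=0.000000+0.428571+-0.428571=0.0000
k=2 src: inc=-0.428571, refl=-0.428571·0.714286=-0.3061; V=0.428571+-0.428571+-0.306122=-0.3061
k=3 load: inc=-0.306122, refl=-0.306122·-1.000000=0.3061; V=0.000000+-0.306122+0.306122=0.0000
k=4 src: inc=0.306122, refl=0.306122·0.714286=0.2187; V=-0.306122+0.306122+0.218659=0.2187
k=5 load: inc=0.218659, refl=0.218659·-1.000000=-0.2187; V=0.000000+0.218659+-0.218659=0.0000
k=6 src: inc=-0.218659, refl=-0.218659·0.714286=-0.1562; V=0.218659+-0.218659+-0.156185=-0.1562

0 0 source 0.4286
1 1 load 0.0000
2 2 source -0.3061
3 3 load 0.0000
4 4 source 0.2187
5 5 load 0.0000
6 6 source -0.1562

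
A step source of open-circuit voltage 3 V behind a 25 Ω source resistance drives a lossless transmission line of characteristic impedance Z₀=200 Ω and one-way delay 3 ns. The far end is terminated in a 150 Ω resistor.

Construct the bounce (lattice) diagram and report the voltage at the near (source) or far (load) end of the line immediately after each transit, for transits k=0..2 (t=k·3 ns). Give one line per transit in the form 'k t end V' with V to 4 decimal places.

0 0 source 2.6667
1 3 load 2.2857
2 6 source 2.5820

Γ_L=-0.142857, Γ_S=-0.777778; launch V₁=3·200/225=2.666667
k=0 src: V=2.6667
k=1 load: inc=2.666667, refl=2.666667·-0.142857=-0.3810; V=0.000000+2.666667+-0.380952=2.2857
k=2 src: inc=-0.380952, refl=-0.380952·-0.777778=0.2963; V=2.666667+-0.380952+0.296296=2.5820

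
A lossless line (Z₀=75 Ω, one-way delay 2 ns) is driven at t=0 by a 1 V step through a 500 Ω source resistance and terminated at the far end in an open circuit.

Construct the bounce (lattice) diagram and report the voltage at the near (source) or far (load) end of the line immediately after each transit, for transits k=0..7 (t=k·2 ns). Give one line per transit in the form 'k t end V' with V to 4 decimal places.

Γ_L=1.000000, Γ_S=0.739130; launch V₁=1·75/575=0.130435
k=0 src: V=0.1304
k=1 load: inc=0.130435, refl=0.130435·1.000000=0.1304; V=0.000000+0.130435+0.130435=0.2609
k=2 src: inc=0.130435, refl=0.130435·0.739130=0.0964; V=0.130435+0.130435+0.096408=0.3573
k=3 load: inc=0.096408, refl=0.096408·1.000000=0.0964; V=0.260870+0.096408+0.096408=0.4537
k=4 src: inc=0.096408, refl=0.096408·0.739130=0.0713; V=0.357278+0.096408+0.071258=0.5249
k=5 load: inc=0.071258, refl=0.071258·1.000000=0.0713; V=0.453686+0.071258+0.071258=0.5962
k=6 src: inc=0.071258, refl=0.071258·0.739130=0.0527; V=0.524945+0.071258+0.052669=0.6489
k=7 load: inc=0.052669, refl=0.052669·1.000000=0.0527; V=0.596203+0.052669+0.052669=0.7015

0 0 source 0.1304
1 2 load 0.2609
2 4 source 0.3573
3 6 load 0.4537
4 8 source 0.5249
5 10 load 0.5962
6 12 source 0.6489
7 14 load 0.7015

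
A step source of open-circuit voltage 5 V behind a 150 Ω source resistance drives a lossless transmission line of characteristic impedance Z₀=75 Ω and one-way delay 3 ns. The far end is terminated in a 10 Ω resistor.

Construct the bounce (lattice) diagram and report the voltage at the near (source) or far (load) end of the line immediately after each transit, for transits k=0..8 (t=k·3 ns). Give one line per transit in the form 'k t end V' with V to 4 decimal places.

Γ_L=-0.764706, Γ_S=0.333333; launch V₁=5·75/225=1.666667
k=0 src: V=1.6667
k=1 load: inc=1.666667, refl=1.666667·-0.764706=-1.2745; V=0.000000+1.666667+-1.274510=0.3922
k=2 src: inc=-1.274510, refl=-1.274510·0.333333=-0.4248; V=1.666667+-1.274510+-0.424837=-0.0327
k=3 load: inc=-0.424837, refl=-0.424837·-0.764706=0.3249; V=0.392157+-0.424837+0.324875=0.2922
k=4 src: inc=0.324875, refl=0.324875·0.333333=0.1083; V=-0.032680+0.324875+0.108292=0.4005
k=5 load: inc=0.108292, refl=0.108292·-0.764706=-0.0828; V=0.292195+0.108292+-0.082811=0.3177
k=6 src: inc=-0.082811, refl=-0.082811·0.333333=-0.0276; V=0.400487+-0.082811+-0.027604=0.2901
k=7 load: inc=-0.027604, refl=-0.027604·-0.764706=0.0211; V=0.317676+-0.027604+0.021109=0.3112
k=8 src: inc=0.021109, refl=0.021109·0.333333=0.0070; V=0.290072+0.021109+0.007036=0.3182

0 0 source 1.6667
1 3 load 0.3922
2 6 source -0.0327
3 9 load 0.2922
4 12 source 0.4005
5 15 load 0.3177
6 18 source 0.2901
7 21 load 0.3112
8 24 source 0.3182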